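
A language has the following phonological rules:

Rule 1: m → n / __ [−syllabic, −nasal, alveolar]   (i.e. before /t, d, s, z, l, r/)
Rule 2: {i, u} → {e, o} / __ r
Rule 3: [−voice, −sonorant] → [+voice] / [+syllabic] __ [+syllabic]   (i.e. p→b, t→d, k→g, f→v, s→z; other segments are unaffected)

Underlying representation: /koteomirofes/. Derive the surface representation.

kodeomeroves

Rule 1 (nasal place assimilation): no segment meets the environment; /koteomirofes/ is unchanged.
Rule 2 (pre-rhotic lowering): /i/ is a high vowel immediately before /r/, so it lowers to [e]. /koteomirofes/ → koteomerofes.
Rule 3 (intervocalic voicing): /t/ is a voiceless obstruent between vowels /o/ and /e/, so it voices to [d]. /f/ is a voiceless obstruent between vowels /o/ and /e/, so it voices to [v]. /koteomerofes/ → kodeomeroves.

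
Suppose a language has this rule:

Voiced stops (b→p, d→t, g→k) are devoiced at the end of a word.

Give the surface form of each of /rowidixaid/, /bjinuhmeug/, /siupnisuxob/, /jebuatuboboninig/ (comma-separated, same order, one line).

/rowidixaid/: /d/ is a voiced stop in word-final position, so it devoices to [t]. → [rowidixait].
/bjinuhmeug/: /g/ is a voiced stop in word-final position, so it devoices to [k]. → [bjinuhmeuk].
/siupnisuxob/: /b/ is a voiced stop in word-final position, so it devoices to [p]. → [siupnisuxop].
/jebuatuboboninig/: /g/ is a voiced stop in word-final position, so it devoices to [k]. → [jebuatuboboninik].

rowidixait, bjinuhmeuk, siupnisuxop, jebuatuboboninik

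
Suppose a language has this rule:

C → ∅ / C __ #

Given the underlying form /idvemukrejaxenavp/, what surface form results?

idvemukrejaxenav

/p/ is the second consonant of a word-final cluster /vp/, so it deletes.
Surface form: [idvemukrejaxenav].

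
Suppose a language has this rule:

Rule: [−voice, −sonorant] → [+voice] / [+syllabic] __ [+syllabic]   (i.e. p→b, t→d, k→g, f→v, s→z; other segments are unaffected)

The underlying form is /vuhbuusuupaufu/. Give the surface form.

vuhbuuzuubauvu

/s/ is a voiceless obstruent between vowels /u/ and /u/, so it voices to [z].
/p/ is a voiceless obstruent between vowels /u/ and /a/, so it voices to [b].
/f/ is a voiceless obstruent between vowels /u/ and /u/, so it voices to [v].
Surface form: [vuhbuuzuubauvu].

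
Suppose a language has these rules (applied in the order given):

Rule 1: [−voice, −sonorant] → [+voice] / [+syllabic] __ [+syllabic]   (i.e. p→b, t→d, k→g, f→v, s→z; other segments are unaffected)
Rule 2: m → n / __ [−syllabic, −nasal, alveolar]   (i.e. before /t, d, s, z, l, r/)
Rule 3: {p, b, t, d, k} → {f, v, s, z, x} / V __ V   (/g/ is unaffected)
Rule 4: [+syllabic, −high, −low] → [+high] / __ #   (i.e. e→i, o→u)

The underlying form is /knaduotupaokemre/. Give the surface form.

knazuozuvaogenri

Rule 1 (intervocalic voicing): /t/ is a voiceless obstruent between vowels /o/ and /u/, so it voices to [d]. /p/ is a voiceless obstruent between vowels /u/ and /a/, so it voices to [b]. /k/ is a voiceless obstruent between vowels /o/ and /e/, so it voices to [g]. /knaduotupaokemre/ → knaduodubaogemre.
Rule 2 (nasal place assimilation): /m/ precedes the alveolar consonant /r/, so it assimilates in place to [n]. /knaduodubaogemre/ → knaduodubaogenre.
Rule 3 (intervocalic spirantization): /d/ is a stop between vowels /a/ and /u/, so it spirantizes to the fricative [z]. /d/ is a stop between vowels /o/ and /u/, so it spirantizes to the fricative [z]. /b/ is a stop between vowels /u/ and /a/, so it spirantizes to the fricative [v]. /knaduodubaogenre/ → knazuozuvaogenre.
Rule 4 (final vowel raising): /e/ is a mid vowel in word-final position, so it raises to [i]. /knazuozuvaogenre/ → knazuozuvaogenri.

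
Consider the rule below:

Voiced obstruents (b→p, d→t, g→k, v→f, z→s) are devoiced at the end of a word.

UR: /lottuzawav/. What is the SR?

lottuzawaf

/v/ is a voiced obstruent in word-final position, so it devoices to [f].
The other instance of /z/ does not occur in the required environment and remains unchanged.
Surface form: [lottuzawaf].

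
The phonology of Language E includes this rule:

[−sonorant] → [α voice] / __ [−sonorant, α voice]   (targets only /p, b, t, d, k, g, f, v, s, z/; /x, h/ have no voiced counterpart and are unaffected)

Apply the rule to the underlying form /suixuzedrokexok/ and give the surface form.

No segment of /suixuzedrokexok/ meets the structural description of the rule, so the form surfaces unchanged.

suixuzedrokexok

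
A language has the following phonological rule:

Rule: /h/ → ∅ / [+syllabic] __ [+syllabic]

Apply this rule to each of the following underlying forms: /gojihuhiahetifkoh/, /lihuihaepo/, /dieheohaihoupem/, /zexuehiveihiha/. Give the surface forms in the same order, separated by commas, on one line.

/gojihuhiahetifkoh/: /h/ occurs between vowels /i/ and /u/, so it deletes. /h/ occurs between vowels /u/ and /i/, so it deletes. /h/ occurs between vowels /a/ and /e/, so it deletes. → [gojiuiaetifkoh].
/lihuihaepo/: /h/ occurs between vowels /i/ and /u/, so it deletes. /h/ occurs between vowels /i/ and /a/, so it deletes. → [liuiaepo].
/dieheohaihoupem/: /h/ occurs between vowels /e/ and /e/, so it deletes. /h/ occurs between vowels /o/ and /a/, so it deletes. /h/ occurs between vowels /i/ and /o/, so it deletes. → [dieeoaioupem].
/zexuehiveihiha/: /h/ occurs between vowels /e/ and /i/, so it deletes. /h/ occurs between vowels /i/ and /i/, so it deletes. /h/ occurs between vowels /i/ and /a/, so it deletes. → [zexueiveiia].

gojiuiaetifkoh, liuiaepo, dieeoaioupem, zexueiveiia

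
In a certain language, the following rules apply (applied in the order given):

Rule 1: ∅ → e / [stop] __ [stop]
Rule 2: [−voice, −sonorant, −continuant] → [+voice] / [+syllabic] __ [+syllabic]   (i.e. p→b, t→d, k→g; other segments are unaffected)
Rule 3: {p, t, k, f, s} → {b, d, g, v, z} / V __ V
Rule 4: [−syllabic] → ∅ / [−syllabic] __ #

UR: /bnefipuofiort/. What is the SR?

bnevibuovior

Rule 1 (stop-cluster e-epenthesis): no segment meets the environment; /bnefipuofiort/ is unchanged.
Rule 2 (intervocalic voicing): /p/ is a voiceless stop between vowels /i/ and /u/, so it voices to [b]. /bnefipuofiort/ → bnefibuofiort.
Rule 3 (intervocalic voicing): /f/ is a voiceless obstruent between vowels /e/ and /i/, so it voices to [v]. /f/ is a voiceless obstruent between vowels /o/ and /i/, so it voices to [v]. /bnefibuofiort/ → bnevibuoviort.
Rule 4 (final cluster simplification): /t/ is the second consonant of a word-final cluster /rt/, so it deletes. /bnevibuoviort/ → bnevibuovior.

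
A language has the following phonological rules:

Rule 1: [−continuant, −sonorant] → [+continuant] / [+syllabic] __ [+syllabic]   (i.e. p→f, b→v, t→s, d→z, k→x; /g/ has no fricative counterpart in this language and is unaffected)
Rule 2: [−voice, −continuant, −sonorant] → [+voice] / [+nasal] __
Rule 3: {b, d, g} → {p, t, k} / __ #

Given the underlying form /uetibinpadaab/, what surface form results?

uesivinbazaap

Rule 1 (intervocalic spirantization): /t/ is a stop between vowels /e/ and /i/, so it spirantizes to the fricative [s]. /b/ is a stop between vowels /i/ and /i/, so it spirantizes to the fricative [v]. /d/ is a stop between vowels /a/ and /a/, so it spirantizes to the fricative [z]. /uetibinpadaab/ → uesivinpazaab.
Rule 2 (post-nasal voicing): /p/ is a voiceless stop immediately after the nasal /n/, so it voices to [b]. /uesivinpazaab/ → uesivinbazaab.
Rule 3 (final devoicing): /b/ is a voiced stop in word-final position, so it devoices to [p]. /uesivinbazaab/ → uesivinbazaap.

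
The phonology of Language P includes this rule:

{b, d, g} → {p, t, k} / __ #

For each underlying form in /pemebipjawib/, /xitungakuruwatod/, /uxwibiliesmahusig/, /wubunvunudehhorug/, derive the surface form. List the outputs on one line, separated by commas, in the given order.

pemebipjawip, xitungakuruwatot, uxwibiliesmahusik, wubunvunudehhoruk

/pemebipjawib/: /b/ is a voiced stop in word-final position, so it devoices to [p]. → [pemebipjawip].
/xitungakuruwatod/: /d/ is a voiced stop in word-final position, so it devoices to [t]. → [xitungakuruwatot].
/uxwibiliesmahusig/: /g/ is a voiced stop in word-final position, so it devoices to [k]. → [uxwibiliesmahusik].
/wubunvunudehhorug/: /g/ is a voiced stop in word-final position, so it devoices to [k]. → [wubunvunudehhoruk].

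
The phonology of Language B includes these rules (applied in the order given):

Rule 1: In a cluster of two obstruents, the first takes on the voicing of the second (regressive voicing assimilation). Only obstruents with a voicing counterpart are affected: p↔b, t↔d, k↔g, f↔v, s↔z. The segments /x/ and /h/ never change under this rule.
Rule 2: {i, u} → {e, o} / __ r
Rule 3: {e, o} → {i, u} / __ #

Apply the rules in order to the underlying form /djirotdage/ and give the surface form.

Rule 1 (regressive voicing assimilation): /t/ precedes the voiced obstruent /d/, so it voices to [d] by assimilation. /djirotdage/ → djiroddage.
Rule 2 (pre-rhotic lowering): /i/ is a high vowel immediately before /r/, so it lowers to [e]. /djiroddage/ → djeroddage.
Rule 3 (final vowel raising): /e/ is a mid vowel in word-final position, so it raises to [i]. /djeroddage/ → djeroddagi.

djeroddagi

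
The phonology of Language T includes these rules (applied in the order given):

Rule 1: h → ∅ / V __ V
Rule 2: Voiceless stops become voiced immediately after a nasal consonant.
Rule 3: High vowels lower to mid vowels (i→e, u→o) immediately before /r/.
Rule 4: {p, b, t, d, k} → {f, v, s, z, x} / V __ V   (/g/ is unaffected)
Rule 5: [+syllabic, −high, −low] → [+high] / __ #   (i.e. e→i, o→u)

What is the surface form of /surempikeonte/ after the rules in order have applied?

Rule 1 (intervocalic h-deletion): no segment meets the environment; /surempikeonte/ is unchanged.
Rule 2 (post-nasal voicing): /p/ is a voiceless stop immediately after the nasal /m/, so it voices to [b]. /t/ is a voiceless stop immediately after the nasal /n/, so it voices to [d]. /surempikeonte/ → surembikeonde.
Rule 3 (pre-rhotic lowering): /u/ is a high vowel immediately before /r/, so it lowers to [o]. /surembikeonde/ → sorembikeonde.
Rule 4 (intervocalic spirantization): /k/ is a stop between vowels /i/ and /e/, so it spirantizes to the fricative [x]. /sorembikeonde/ → sorembixeonde.
Rule 5 (final vowel raising): /e/ is a mid vowel in word-final position, so it raises to [i]. /sorembixeonde/ → sorembixeondi.

sorembixeondi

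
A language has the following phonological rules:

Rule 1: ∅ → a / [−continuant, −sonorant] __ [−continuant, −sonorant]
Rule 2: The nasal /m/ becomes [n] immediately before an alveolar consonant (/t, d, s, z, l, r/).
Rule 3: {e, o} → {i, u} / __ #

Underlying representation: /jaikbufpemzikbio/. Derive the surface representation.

jaikabufpenzikabiu

Rule 1 (stop-cluster a-epenthesis): /k/ and /b/ form a stop–stop cluster, so [a] is inserted between them. /k/ and /b/ form a stop–stop cluster, so [a] is inserted between them. /jaikbufpemzikbio/ → jaikabufpemzikabio.
Rule 2 (nasal place assimilation): /m/ precedes the alveolar consonant /z/, so it assimilates in place to [n]. /jaikabufpemzikabio/ → jaikabufpenzikabio.
Rule 3 (final vowel raising): /o/ is a mid vowel in word-final position, so it raises to [u]. /jaikabufpenzikabio/ → jaikabufpenzikabiu.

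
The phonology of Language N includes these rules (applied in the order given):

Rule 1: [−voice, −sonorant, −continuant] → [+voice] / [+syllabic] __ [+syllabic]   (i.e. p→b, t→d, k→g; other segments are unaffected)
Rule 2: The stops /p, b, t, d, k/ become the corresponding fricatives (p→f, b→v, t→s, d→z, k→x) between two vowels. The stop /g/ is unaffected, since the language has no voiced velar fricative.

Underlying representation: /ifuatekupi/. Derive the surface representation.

Rule 1 (intervocalic voicing): /t/ is a voiceless stop between vowels /a/ and /e/, so it voices to [d]. /k/ is a voiceless stop between vowels /e/ and /u/, so it voices to [g]. /p/ is a voiceless stop between vowels /u/ and /i/, so it voices to [b]. /ifuatekupi/ → ifuadegubi.
Rule 2 (intervocalic spirantization): /d/ is a stop between vowels /a/ and /e/, so it spirantizes to the fricative [z]. /b/ is a stop between vowels /u/ and /i/, so it spirantizes to the fricative [v]. /ifuadegubi/ → ifuazeguvi.

ifuazeguvi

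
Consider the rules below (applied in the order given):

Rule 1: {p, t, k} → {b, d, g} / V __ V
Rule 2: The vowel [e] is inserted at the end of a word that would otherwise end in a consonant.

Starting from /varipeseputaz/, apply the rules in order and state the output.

Rule 1 (intervocalic voicing): /p/ is a voiceless stop between vowels /i/ and /e/, so it voices to [b]. /p/ is a voiceless stop between vowels /e/ and /u/, so it voices to [b]. /t/ is a voiceless stop between vowels /u/ and /a/, so it voices to [d]. /varipeseputaz/ → varibesebudaz.
Rule 2 (final e-epenthesis): the form ends in the consonant /z/, so [e] is inserted word-finally. /varibesebudaz/ → varibesebudaze.

varibesebudaze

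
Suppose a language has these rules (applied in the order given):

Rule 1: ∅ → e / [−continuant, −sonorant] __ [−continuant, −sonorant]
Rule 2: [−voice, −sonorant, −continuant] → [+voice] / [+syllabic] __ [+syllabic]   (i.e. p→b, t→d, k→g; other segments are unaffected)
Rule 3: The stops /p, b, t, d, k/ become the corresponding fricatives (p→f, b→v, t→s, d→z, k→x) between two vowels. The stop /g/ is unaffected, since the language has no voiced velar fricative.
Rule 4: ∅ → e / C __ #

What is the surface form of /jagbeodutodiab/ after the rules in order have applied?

Rule 1 (stop-cluster e-epenthesis): /g/ and /b/ form a stop–stop cluster, so [e] is inserted between them. /jagbeodutodiab/ → jagebeodutodiab.
Rule 2 (intervocalic voicing): /t/ is a voiceless stop between vowels /u/ and /o/, so it voices to [d]. /jagebeodutodiab/ → jagebeodudodiab.
Rule 3 (intervocalic spirantization): /b/ is a stop between vowels /e/ and /e/, so it spirantizes to the fricative [v]. /d/ is a stop between vowels /o/ and /u/, so it spirantizes to the fricative [z]. /d/ is a stop between vowels /u/ and /o/, so it spirantizes to the fricative [z]. /d/ is a stop between vowels /o/ and /i/, so it spirantizes to the fricative [z]. /jagebeodudodiab/ → jageveozuzoziab.
Rule 4 (final e-epenthesis): the form ends in the consonant /b/, so [e] is inserted word-finally. /jageveozuzoziab/ → jageveozuzoziabe.

jageveozuzoziabe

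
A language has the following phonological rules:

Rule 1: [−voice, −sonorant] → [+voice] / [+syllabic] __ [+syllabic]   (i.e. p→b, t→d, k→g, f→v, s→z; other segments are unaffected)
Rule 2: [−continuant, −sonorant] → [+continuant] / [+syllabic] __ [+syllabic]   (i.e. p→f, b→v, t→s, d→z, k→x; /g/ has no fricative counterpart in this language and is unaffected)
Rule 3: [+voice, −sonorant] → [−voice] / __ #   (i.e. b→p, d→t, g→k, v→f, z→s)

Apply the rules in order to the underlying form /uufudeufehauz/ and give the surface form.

Rule 1 (intervocalic voicing): /f/ is a voiceless obstruent between vowels /u/ and /u/, so it voices to [v]. /f/ is a voiceless obstruent between vowels /u/ and /e/, so it voices to [v]. /uufudeufehauz/ → uuvudeuvehauz.
Rule 2 (intervocalic spirantization): /d/ is a stop between vowels /u/ and /e/, so it spirantizes to the fricative [z]. /uuvudeuvehauz/ → uuvuzeuvehauz.
Rule 3 (final devoicing): /z/ is a voiced obstruent in word-final position, so it devoices to [s]. /uuvuzeuvehauz/ → uuvuzeuvehaus.

uuvuzeuvehaus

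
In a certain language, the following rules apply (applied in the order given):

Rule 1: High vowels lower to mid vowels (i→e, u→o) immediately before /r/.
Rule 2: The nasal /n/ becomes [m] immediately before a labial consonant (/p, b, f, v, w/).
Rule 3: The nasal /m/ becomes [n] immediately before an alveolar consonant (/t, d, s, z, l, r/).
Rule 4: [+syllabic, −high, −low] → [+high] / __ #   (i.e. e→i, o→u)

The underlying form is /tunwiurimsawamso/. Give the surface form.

Rule 1 (pre-rhotic lowering): /u/ is a high vowel immediately before /r/, so it lowers to [o]. /tunwiurimsawamso/ → tunwiorimsawamso.
Rule 2 (nasal place assimilation): /n/ precedes the labial consonant /w/, so it assimilates in place to [m]. /tunwiorimsawamso/ → tumwiorimsawamso.
Rule 3 (nasal place assimilation): /m/ precedes the alveolar consonant /s/, so it assimilates in place to [n]. /m/ precedes the alveolar consonant /s/, so it assimilates in place to [n]. /tumwiorimsawamso/ → tumwiorinsawanso.
Rule 4 (final vowel raising): /o/ is a mid vowel in word-final position, so it raises to [u]. /tumwiorinsawanso/ → tumwiorinsawansu.

tumwiorinsawansu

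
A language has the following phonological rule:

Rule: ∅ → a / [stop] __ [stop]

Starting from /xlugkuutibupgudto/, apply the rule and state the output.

xlugakuutibupagudato

/g/ and /k/ form a stop–stop cluster, so [a] is inserted between them.
/p/ and /g/ form a stop–stop cluster, so [a] is inserted between them.
/d/ and /t/ form a stop–stop cluster, so [a] is inserted between them.
Surface form: [xlugakuutibupagudato].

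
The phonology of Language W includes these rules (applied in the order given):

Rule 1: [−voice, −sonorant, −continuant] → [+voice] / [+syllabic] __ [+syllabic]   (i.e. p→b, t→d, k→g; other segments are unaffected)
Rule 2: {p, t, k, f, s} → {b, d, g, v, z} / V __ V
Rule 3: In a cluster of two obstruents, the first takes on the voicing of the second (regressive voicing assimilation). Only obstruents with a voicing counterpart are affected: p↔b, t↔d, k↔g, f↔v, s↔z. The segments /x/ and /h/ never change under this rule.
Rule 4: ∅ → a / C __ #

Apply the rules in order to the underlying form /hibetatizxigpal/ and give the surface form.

Rule 1 (intervocalic voicing): /t/ is a voiceless stop between vowels /e/ and /a/, so it voices to [d]. /t/ is a voiceless stop between vowels /a/ and /i/, so it voices to [d]. /hibetatizxigpal/ → hibedadizxigpal.
Rule 2 (intervocalic voicing): no segment meets the environment; /hibedadizxigpal/ is unchanged.
Rule 3 (regressive voicing assimilation): /z/ precedes the voiceless obstruent /x/, so it devoices to [s] by assimilation. /g/ precedes the voiceless obstruent /p/, so it devoices to [k] by assimilation. /hibedadizxigpal/ → hibedadisxikpal.
Rule 4 (final a-epenthesis): the form ends in the consonant /l/, so [a] is inserted word-finally. /hibedadisxikpal/ → hibedadisxikpala.

hibedadisxikpala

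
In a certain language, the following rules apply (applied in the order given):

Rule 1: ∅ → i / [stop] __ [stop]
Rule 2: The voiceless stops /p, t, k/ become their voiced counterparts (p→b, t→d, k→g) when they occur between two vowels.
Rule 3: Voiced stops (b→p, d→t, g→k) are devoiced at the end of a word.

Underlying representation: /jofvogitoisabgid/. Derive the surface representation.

jofvogidoisabigit

Rule 1 (stop-cluster i-epenthesis): /b/ and /g/ form a stop–stop cluster, so [i] is inserted between them. /jofvogitoisabgid/ → jofvogitoisabigid.
Rule 2 (intervocalic voicing): /t/ is a voiceless stop between vowels /i/ and /o/, so it voices to [d]. /jofvogitoisabigid/ → jofvogidoisabigid.
Rule 3 (final devoicing): /d/ is a voiced stop in word-final position, so it devoices to [t]. /jofvogidoisabigid/ → jofvogidoisabigit.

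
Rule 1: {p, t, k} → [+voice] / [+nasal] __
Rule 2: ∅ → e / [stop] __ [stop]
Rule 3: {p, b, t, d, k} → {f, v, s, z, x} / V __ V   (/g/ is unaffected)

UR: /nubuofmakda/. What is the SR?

Rule 1 (post-nasal voicing): no segment meets the environment; /nubuofmakda/ is unchanged.
Rule 2 (stop-cluster e-epenthesis): /k/ and /d/ form a stop–stop cluster, so [e] is inserted between them. /nubuofmakda/ → nubuofmakeda.
Rule 3 (intervocalic spirantization): /b/ is a stop between vowels /u/ and /u/, so it spirantizes to the fricative [v]. /k/ is a stop between vowels /a/ and /e/, so it spirantizes to the fricative [x]. /d/ is a stop between vowels /e/ and /a/, so it spirantizes to the fricative [z]. /nubuofmakeda/ → nuvuofmaxeza.

nuvuofmaxeza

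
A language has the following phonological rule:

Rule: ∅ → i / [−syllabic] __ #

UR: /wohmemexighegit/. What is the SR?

wohmemexighegiti

the form ends in the consonant /t/, so [i] is inserted word-finally.
Surface form: [wohmemexighegiti].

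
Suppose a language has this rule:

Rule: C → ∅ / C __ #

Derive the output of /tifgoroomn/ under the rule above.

tifgoroom

/n/ is the second consonant of a word-final cluster /mn/, so it deletes.
The other instances of /t/, /f/, /g/, /r/, /m/ do not occur in the required environment and remain unchanged.
Surface form: [tifgoroom].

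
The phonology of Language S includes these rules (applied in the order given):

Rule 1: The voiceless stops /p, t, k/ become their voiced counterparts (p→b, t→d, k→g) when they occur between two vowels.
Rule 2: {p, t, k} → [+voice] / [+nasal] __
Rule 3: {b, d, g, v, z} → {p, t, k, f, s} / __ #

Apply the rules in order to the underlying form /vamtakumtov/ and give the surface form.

Rule 1 (intervocalic voicing): /k/ is a voiceless stop between vowels /a/ and /u/, so it voices to [g]. /vamtakumtov/ → vamtagumtov.
Rule 2 (post-nasal voicing): /t/ is a voiceless stop immediately after the nasal /m/, so it voices to [d]. /t/ is a voiceless stop immediately after the nasal /m/, so it voices to [d]. /vamtagumtov/ → vamdagumdov.
Rule 3 (final devoicing): /v/ is a voiced obstruent in word-final position, so it devoices to [f]. /vamdagumdov/ → vamdagumdof.

vamdagumdof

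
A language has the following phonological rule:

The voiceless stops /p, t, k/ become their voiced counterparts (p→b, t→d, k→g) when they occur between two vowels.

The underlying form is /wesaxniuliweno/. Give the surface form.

No segment of /wesaxniuliweno/ meets the structural description of the rule, so the form surfaces unchanged.

wesaxniuliweno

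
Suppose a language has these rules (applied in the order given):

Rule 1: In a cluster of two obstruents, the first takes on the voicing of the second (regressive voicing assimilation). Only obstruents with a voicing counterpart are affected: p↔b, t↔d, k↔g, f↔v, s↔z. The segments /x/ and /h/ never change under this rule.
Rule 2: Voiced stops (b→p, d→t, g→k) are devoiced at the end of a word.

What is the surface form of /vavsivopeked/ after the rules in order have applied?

vafsivopeket

Rule 1 (regressive voicing assimilation): /v/ precedes the voiceless obstruent /s/, so it devoices to [f] by assimilation. /vavsivopeked/ → vafsivopeked.
Rule 2 (final devoicing): /d/ is a voiced stop in word-final position, so it devoices to [t]. /vafsivopeked/ → vafsivopeket.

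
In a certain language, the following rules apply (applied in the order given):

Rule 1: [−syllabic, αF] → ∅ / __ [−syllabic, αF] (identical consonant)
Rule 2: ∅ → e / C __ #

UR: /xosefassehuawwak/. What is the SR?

xosefasehuawake

Rule 1 (degemination): /ss/ is a geminate; the first /s/ deletes. /ww/ is a geminate; the first /w/ deletes. /xosefassehuawwak/ → xosefasehuawak.
Rule 2 (final e-epenthesis): the form ends in the consonant /k/, so [e] is inserted word-finally. /xosefasehuawak/ → xosefasehuawake.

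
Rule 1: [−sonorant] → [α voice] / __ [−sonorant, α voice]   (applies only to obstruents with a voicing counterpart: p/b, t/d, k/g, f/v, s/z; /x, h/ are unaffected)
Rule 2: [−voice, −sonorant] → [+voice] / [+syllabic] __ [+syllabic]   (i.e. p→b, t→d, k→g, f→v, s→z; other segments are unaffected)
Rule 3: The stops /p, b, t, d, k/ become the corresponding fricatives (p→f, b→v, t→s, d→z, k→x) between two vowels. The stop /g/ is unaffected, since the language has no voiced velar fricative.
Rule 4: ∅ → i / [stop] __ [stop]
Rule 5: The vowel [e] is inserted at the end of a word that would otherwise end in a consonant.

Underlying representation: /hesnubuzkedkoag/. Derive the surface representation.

Rule 1 (regressive voicing assimilation): /z/ precedes the voiceless obstruent /k/, so it devoices to [s] by assimilation. /d/ precedes the voiceless obstruent /k/, so it devoices to [t] by assimilation. /hesnubuzkedkoag/ → hesnubusketkoag.
Rule 2 (intervocalic voicing): no segment meets the environment; /hesnubusketkoag/ is unchanged.
Rule 3 (intervocalic spirantization): /b/ is a stop between vowels /u/ and /u/, so it spirantizes to the fricative [v]. /hesnubusketkoag/ → hesnuvusketkoag.
Rule 4 (stop-cluster i-epenthesis): /t/ and /k/ form a stop–stop cluster, so [i] is inserted between them. /hesnuvusketkoag/ → hesnuvusketikoag.
Rule 5 (final e-epenthesis): the form ends in the consonant /g/, so [e] is inserted word-finally. /hesnuvusketikoag/ → hesnuvusketikoage.

hesnuvusketikoage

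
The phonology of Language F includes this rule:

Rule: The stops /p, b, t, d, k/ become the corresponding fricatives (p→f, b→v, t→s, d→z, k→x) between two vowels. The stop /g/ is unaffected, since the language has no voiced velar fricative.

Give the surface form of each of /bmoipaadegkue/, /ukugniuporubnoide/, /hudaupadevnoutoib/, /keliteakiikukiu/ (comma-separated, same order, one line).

bmoifaazegkue, uxugniuforubnoize, huzaufazevnousoib, keliseaxiixuxiu

/bmoipaadegkue/: /p/ is a stop between vowels /i/ and /a/, so it spirantizes to the fricative [f]. /d/ is a stop between vowels /a/ and /e/, so it spirantizes to the fricative [z]. → [bmoifaazegkue].
/ukugniuporubnoide/: /k/ is a stop between vowels /u/ and /u/, so it spirantizes to the fricative [x]. /p/ is a stop between vowels /u/ and /o/, so it spirantizes to the fricative [f]. /d/ is a stop between vowels /i/ and /e/, so it spirantizes to the fricative [z]. → [uxugniuforubnoize].
/hudaupadevnoutoib/: /d/ is a stop between vowels /u/ and /a/, so it spirantizes to the fricative [z]. /p/ is a stop between vowels /u/ and /a/, so it spirantizes to the fricative [f]. /d/ is a stop between vowels /a/ and /e/, so it spirantizes to the fricative [z]. /t/ is a stop between vowels /u/ and /o/, so it spirantizes to the fricative [s]. → [huzaufazevnousoib].
/keliteakiikukiu/: /t/ is a stop between vowels /i/ and /e/, so it spirantizes to the fricative [s]. /k/ is a stop between vowels /a/ and /i/, so it spirantizes to the fricative [x]. /k/ is a stop between vowels /i/ and /u/, so it spirantizes to the fricative [x]. /k/ is a stop between vowels /u/ and /i/, so it spirantizes to the fricative [x]. → [keliseaxiixuxiu].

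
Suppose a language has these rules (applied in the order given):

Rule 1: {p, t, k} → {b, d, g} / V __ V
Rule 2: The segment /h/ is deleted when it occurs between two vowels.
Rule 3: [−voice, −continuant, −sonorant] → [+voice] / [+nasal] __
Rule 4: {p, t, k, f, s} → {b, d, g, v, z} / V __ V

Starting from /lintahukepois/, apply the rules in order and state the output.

Rule 1 (intervocalic voicing): /k/ is a voiceless stop between vowels /u/ and /e/, so it voices to [g]. /p/ is a voiceless stop between vowels /e/ and /o/, so it voices to [b]. /lintahukepois/ → lintahugebois.
Rule 2 (intervocalic h-deletion): /h/ occurs between vowels /a/ and /u/, so it deletes. /lintahugebois/ → lintaugebois.
Rule 3 (post-nasal voicing): /t/ is a voiceless stop immediately after the nasal /n/, so it voices to [d]. /lintaugebois/ → lindaugebois.
Rule 4 (intervocalic voicing): no segment meets the environment; /lindaugebois/ is unchanged.

lindaugebois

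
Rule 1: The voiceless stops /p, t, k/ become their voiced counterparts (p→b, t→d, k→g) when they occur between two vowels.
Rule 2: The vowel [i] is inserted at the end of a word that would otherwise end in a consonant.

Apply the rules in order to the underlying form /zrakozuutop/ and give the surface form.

zragozuudopi

Rule 1 (intervocalic voicing): /k/ is a voiceless stop between vowels /a/ and /o/, so it voices to [g]. /t/ is a voiceless stop between vowels /u/ and /o/, so it voices to [d]. /zrakozuutop/ → zragozuudop.
Rule 2 (final i-epenthesis): the form ends in the consonant /p/, so [i] is inserted word-finally. /zragozuudop/ → zragozuudopi.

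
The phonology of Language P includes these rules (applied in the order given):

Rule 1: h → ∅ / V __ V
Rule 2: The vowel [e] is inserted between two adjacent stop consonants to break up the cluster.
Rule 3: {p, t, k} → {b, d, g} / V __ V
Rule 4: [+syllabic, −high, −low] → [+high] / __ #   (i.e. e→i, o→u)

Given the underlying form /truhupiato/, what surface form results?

truubiadu

Rule 1 (intervocalic h-deletion): /h/ occurs between vowels /u/ and /u/, so it deletes. /truhupiato/ → truupiato.
Rule 2 (stop-cluster e-epenthesis): no segment meets the environment; /truupiato/ is unchanged.
Rule 3 (intervocalic voicing): /p/ is a voiceless stop between vowels /u/ and /i/, so it voices to [b]. /t/ is a voiceless stop between vowels /a/ and /o/, so it voices to [d]. /truupiato/ → truubiado.
Rule 4 (final vowel raising): /o/ is a mid vowel in word-final position, so it raises to [u]. /truubiado/ → truubiadu.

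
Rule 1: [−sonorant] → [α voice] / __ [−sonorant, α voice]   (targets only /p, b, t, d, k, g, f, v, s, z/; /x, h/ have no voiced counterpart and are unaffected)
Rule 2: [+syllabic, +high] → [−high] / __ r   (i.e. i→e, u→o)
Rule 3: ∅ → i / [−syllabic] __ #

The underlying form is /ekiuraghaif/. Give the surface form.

Rule 1 (regressive voicing assimilation): /g/ precedes the voiceless obstruent /h/, so it devoices to [k] by assimilation. /ekiuraghaif/ → ekiurakhaif.
Rule 2 (pre-rhotic lowering): /u/ is a high vowel immediately before /r/, so it lowers to [o]. /ekiurakhaif/ → ekiorakhaif.
Rule 3 (final i-epenthesis): the form ends in the consonant /f/, so [i] is inserted word-finally. /ekiorakhaif/ → ekiorakhaifi.

ekiorakhaifi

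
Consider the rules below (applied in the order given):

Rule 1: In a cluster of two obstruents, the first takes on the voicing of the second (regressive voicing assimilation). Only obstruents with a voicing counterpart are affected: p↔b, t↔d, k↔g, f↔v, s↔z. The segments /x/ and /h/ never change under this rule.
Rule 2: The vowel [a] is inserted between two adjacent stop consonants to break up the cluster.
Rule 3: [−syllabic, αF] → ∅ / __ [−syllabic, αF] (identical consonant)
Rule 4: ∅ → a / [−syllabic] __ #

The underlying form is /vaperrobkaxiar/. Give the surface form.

vaperopakaxiara

Rule 1 (regressive voicing assimilation): /b/ precedes the voiceless obstruent /k/, so it devoices to [p] by assimilation. /vaperrobkaxiar/ → vaperropkaxiar.
Rule 2 (stop-cluster a-epenthesis): /p/ and /k/ form a stop–stop cluster, so [a] is inserted between them. /vaperropkaxiar/ → vaperropakaxiar.
Rule 3 (degemination): /rr/ is a geminate; the first /r/ deletes. /vaperropakaxiar/ → vaperopakaxiar.
Rule 4 (final a-epenthesis): the form ends in the consonant /r/, so [a] is inserted word-finally. /vaperopakaxiar/ → vaperopakaxiara.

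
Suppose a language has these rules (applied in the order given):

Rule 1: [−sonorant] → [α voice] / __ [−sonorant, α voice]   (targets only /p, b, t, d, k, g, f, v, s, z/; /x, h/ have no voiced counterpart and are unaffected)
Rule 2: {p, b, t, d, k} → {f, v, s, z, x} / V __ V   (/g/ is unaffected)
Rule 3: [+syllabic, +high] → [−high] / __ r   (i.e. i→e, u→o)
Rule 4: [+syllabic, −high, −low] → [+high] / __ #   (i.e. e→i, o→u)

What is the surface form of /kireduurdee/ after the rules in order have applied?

kerezuordei

Rule 1 (regressive voicing assimilation): no segment meets the environment; /kireduurdee/ is unchanged.
Rule 2 (intervocalic spirantization): /d/ is a stop between vowels /e/ and /u/, so it spirantizes to the fricative [z]. /kireduurdee/ → kirezuurdee.
Rule 3 (pre-rhotic lowering): /i/ is a high vowel immediately before /r/, so it lowers to [e]. /u/ is a high vowel immediately before /r/, so it lowers to [o]. /kirezuurdee/ → kerezuordee.
Rule 4 (final vowel raising): /e/ is a mid vowel in word-final position, so it raises to [i]. /kerezuordee/ → kerezuordei.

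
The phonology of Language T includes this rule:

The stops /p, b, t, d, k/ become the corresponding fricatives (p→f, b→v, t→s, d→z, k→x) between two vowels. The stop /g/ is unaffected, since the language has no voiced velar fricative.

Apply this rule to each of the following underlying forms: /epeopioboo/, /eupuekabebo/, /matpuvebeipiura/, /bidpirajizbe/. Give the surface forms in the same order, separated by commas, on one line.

/epeopioboo/: /p/ is a stop between vowels /e/ and /e/, so it spirantizes to the fricative [f]. /p/ is a stop between vowels /o/ and /i/, so it spirantizes to the fricative [f]. /b/ is a stop between vowels /o/ and /o/, so it spirantizes to the fricative [v]. → [efeofiovoo].
/eupuekabebo/: /p/ is a stop between vowels /u/ and /u/, so it spirantizes to the fricative [f]. /k/ is a stop between vowels /e/ and /a/, so it spirantizes to the fricative [x]. /b/ is a stop between vowels /a/ and /e/, so it spirantizes to the fricative [v]. /b/ is a stop between vowels /e/ and /o/, so it spirantizes to the fricative [v]. → [eufuexavevo].
/matpuvebeipiura/: /b/ is a stop between vowels /e/ and /e/, so it spirantizes to the fricative [v]. /p/ is a stop between vowels /i/ and /i/, so it spirantizes to the fricative [f]. → [matpuveveifiura].
/bidpirajizbe/: the rule's environment is not met; surfaces unchanged as [bidpirajizbe].

efeofiovoo, eufuexavevo, matpuveveifiura, bidpirajizbe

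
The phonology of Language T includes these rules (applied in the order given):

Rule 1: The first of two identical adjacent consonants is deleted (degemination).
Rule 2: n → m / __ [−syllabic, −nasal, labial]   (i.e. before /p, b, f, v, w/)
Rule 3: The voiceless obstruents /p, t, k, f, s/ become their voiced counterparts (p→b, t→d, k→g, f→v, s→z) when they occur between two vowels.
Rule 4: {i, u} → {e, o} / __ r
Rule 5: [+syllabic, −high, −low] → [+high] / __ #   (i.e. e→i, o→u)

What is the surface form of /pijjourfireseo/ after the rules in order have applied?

pijoorferezeu

Rule 1 (degemination): /jj/ is a geminate; the first /j/ deletes. /pijjourfireseo/ → pijourfireseo.
Rule 2 (nasal place assimilation): no segment meets the environment; /pijourfireseo/ is unchanged.
Rule 3 (intervocalic voicing): /s/ is a voiceless obstruent between vowels /e/ and /e/, so it voices to [z]. /pijourfireseo/ → pijourfirezeo.
Rule 4 (pre-rhotic lowering): /u/ is a high vowel immediately before /r/, so it lowers to [o]. /i/ is a high vowel immediately before /r/, so it lowers to [e]. /pijourfirezeo/ → pijoorferezeo.
Rule 5 (final vowel raising): /o/ is a mid vowel in word-final position, so it raises to [u]. /pijoorferezeo/ → pijoorferezeu.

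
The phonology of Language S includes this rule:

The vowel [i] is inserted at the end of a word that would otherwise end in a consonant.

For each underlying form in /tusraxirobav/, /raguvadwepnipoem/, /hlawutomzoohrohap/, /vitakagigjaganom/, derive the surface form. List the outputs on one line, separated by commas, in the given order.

/tusraxirobav/: the form ends in the consonant /v/, so [i] is inserted word-finally. → [tusraxirobavi].
/raguvadwepnipoem/: the form ends in the consonant /m/, so [i] is inserted word-finally. → [raguvadwepnipoemi].
/hlawutomzoohrohap/: the form ends in the consonant /p/, so [i] is inserted word-finally. → [hlawutomzoohrohapi].
/vitakagigjaganom/: the form ends in the consonant /m/, so [i] is inserted word-finally. → [vitakagigjaganomi].

tusraxirobavi, raguvadwepnipoemi, hlawutomzoohrohapi, vitakagigjaganomi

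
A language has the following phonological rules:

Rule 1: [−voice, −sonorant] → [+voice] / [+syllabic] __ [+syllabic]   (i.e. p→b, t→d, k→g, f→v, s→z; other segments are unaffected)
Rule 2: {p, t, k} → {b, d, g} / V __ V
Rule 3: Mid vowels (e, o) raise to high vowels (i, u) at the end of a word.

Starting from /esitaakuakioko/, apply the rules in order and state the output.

Rule 1 (intervocalic voicing): /s/ is a voiceless obstruent between vowels /e/ and /i/, so it voices to [z]. /t/ is a voiceless obstruent between vowels /i/ and /a/, so it voices to [d]. /k/ is a voiceless obstruent between vowels /a/ and /u/, so it voices to [g]. /k/ is a voiceless obstruent between vowels /a/ and /i/, so it voices to [g]. /k/ is a voiceless obstruent between vowels /o/ and /o/, so it voices to [g]. /esitaakuakioko/ → ezidaaguagiogo.
Rule 2 (intervocalic voicing): no segment meets the environment; /ezidaaguagiogo/ is unchanged.
Rule 3 (final vowel raising): /o/ is a mid vowel in word-final position, so it raises to [u]. /ezidaaguagiogo/ → ezidaaguagiogu.

ezidaaguagiogu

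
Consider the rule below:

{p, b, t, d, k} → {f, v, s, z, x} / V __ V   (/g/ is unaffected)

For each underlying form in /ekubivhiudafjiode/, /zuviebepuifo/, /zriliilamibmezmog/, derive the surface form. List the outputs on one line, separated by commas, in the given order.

exuvivhiuzafjioze, zuvievefuifo, zriliilamibmezmog

/ekubivhiudafjiode/: /k/ is a stop between vowels /e/ and /u/, so it spirantizes to the fricative [x]. /b/ is a stop between vowels /u/ and /i/, so it spirantizes to the fricative [v]. /d/ is a stop between vowels /u/ and /a/, so it spirantizes to the fricative [z]. /d/ is a stop between vowels /o/ and /e/, so it spirantizes to the fricative [z]. → [exuvivhiuzafjioze].
/zuviebepuifo/: /b/ is a stop between vowels /e/ and /e/, so it spirantizes to the fricative [v]. /p/ is a stop between vowels /e/ and /u/, so it spirantizes to the fricative [f]. → [zuvievefuifo].
/zriliilamibmezmog/: the rule's environment is not met; surfaces unchanged as [zriliilamibmezmog].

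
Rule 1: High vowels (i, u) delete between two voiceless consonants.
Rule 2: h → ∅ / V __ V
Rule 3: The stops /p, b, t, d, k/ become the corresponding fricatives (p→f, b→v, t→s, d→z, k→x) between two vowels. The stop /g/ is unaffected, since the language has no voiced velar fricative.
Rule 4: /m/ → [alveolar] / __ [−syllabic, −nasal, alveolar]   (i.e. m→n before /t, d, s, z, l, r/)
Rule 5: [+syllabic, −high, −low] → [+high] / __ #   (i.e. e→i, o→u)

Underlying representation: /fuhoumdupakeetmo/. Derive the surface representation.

Rule 1 (high vowel syncope): /u/ is a high vowel flanked by voiceless consonants /f/ and /h/, so it deletes. /fuhoumdupakeetmo/ → fhoumdupakeetmo.
Rule 2 (intervocalic h-deletion): no segment meets the environment; /fhoumdupakeetmo/ is unchanged.
Rule 3 (intervocalic spirantization): /p/ is a stop between vowels /u/ and /a/, so it spirantizes to the fricative [f]. /k/ is a stop between vowels /a/ and /e/, so it spirantizes to the fricative [x]. /fhoumdupakeetmo/ → fhoumdufaxeetmo.
Rule 4 (nasal place assimilation): /m/ precedes the alveolar consonant /d/, so it assimilates in place to [n]. /fhoumdufaxeetmo/ → fhoundufaxeetmo.
Rule 5 (final vowel raising): /o/ is a mid vowel in word-final position, so it raises to [u]. /fhoundufaxeetmo/ → fhoundufaxeetmu.

fhoundufaxeetmu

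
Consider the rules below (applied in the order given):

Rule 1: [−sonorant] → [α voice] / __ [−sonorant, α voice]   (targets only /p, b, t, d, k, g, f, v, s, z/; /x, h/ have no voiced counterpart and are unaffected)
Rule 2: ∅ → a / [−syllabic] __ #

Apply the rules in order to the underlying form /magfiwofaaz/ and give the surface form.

Rule 1 (regressive voicing assimilation): /g/ precedes the voiceless obstruent /f/, so it devoices to [k] by assimilation. /magfiwofaaz/ → makfiwofaaz.
Rule 2 (final a-epenthesis): the form ends in the consonant /z/, so [a] is inserted word-finally. /makfiwofaaz/ → makfiwofaaza.

makfiwofaaza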